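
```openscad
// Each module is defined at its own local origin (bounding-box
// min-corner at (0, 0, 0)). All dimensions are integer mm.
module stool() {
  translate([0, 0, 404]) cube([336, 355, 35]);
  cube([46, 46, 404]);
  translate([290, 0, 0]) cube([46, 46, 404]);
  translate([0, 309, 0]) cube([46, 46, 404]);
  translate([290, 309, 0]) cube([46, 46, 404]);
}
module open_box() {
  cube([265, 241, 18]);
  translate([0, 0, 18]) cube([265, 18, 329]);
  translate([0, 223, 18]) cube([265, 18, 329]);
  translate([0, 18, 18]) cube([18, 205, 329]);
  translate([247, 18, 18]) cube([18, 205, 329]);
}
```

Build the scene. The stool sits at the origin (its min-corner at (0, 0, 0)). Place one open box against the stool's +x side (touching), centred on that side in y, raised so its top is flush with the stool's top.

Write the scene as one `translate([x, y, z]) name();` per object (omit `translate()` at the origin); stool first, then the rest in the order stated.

stool();
translate([336, 57, 92]) open_box();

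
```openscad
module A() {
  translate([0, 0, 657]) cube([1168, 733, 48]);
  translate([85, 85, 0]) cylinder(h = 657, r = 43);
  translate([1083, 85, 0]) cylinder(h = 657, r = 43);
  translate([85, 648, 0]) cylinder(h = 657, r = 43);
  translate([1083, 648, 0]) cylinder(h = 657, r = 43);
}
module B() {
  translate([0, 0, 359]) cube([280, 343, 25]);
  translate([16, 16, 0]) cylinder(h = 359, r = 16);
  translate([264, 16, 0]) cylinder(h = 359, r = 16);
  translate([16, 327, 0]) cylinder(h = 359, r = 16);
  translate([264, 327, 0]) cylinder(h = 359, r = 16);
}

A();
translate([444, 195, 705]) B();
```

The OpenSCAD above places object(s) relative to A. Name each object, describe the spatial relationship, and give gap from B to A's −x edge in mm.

The stool's min-x is at 444; the table's min-x is 0; gap = 444 mm.

A is a table. B is a stool. The stool is on top of the table, centred. The gap from the stool to the table's −x edge is 444 mm.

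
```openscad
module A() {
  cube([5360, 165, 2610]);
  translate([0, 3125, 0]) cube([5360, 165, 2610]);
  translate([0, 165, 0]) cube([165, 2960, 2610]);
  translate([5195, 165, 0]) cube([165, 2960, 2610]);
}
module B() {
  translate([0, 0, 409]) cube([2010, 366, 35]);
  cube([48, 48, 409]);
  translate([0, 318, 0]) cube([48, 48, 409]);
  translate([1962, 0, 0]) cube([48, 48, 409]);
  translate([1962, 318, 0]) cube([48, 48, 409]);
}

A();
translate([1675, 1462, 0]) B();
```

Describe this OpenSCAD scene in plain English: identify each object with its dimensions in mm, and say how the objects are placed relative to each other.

A is the wall frame of a small rectangular building: four walls, each 2610 mm tall and 165 mm thick, enclosing a footprint 5360 mm (x) by 3290 mm (y) outside-to-outside, with no floor or roof. The front and back walls (the −y and +y sides) span the full width; the two side walls fit between them.

B is a bench: a 2010×366 mm seat slab, 35 mm thick, top at z = 444 mm, on four 48×48 mm square legs flush with the seat corners and standing on z = 0.

The bench sits inside the house frame, centred.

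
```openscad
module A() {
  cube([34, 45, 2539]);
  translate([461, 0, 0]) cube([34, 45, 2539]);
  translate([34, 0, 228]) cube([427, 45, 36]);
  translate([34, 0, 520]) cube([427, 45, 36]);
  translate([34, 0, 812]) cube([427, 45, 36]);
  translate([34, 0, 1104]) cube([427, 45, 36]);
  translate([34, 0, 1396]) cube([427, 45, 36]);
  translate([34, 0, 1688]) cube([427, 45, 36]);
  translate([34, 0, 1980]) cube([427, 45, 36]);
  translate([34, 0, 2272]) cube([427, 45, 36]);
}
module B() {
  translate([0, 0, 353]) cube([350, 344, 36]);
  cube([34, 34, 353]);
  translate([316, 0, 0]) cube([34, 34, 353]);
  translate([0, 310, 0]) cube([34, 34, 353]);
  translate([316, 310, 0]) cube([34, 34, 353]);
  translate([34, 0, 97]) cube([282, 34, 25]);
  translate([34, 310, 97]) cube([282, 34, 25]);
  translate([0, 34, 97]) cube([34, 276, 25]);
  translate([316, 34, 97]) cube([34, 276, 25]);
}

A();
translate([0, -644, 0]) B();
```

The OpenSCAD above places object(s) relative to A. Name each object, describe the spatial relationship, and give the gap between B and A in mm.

A is a ladder. B is a stool. The stool is on the floor beside the ladder on its −y side. The gap between the stool and the ladder is 300 mm.

The stool's nearest face is 300 mm from the ladder's −y face.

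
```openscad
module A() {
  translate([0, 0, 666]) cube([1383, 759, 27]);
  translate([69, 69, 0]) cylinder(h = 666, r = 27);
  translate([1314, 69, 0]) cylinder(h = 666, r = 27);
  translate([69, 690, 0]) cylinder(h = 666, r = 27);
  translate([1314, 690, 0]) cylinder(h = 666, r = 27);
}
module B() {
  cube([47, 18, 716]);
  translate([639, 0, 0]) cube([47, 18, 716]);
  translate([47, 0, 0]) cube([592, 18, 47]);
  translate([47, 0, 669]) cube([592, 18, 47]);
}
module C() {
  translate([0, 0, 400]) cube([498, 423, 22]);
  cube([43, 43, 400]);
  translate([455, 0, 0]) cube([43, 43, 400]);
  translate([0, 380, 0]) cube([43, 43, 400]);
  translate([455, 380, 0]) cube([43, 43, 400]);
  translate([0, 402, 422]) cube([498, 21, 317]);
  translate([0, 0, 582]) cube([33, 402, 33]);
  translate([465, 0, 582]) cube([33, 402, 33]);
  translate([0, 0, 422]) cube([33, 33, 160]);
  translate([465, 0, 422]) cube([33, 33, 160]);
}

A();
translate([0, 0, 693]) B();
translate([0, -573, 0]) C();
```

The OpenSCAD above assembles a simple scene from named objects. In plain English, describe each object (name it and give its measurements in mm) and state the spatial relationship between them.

A is a table with a 1383×759 mm rectangular top, 27 mm thick, top surface at z = 693 mm, supported by four round legs of 54 mm diameter, each leg's bounding box inset 42 mm from the nearest pair of top edges, running from the floor.

B is a rectangular picture frame lying in the x–z plane (depth along y). The opening is 592 mm wide (x) by 622 mm tall (z), surrounded by a border 47 mm wide on all four sides. The frame is 18 mm deep and is made of two full-height vertical stiles with two horizontal rails fitted between them.

C is a chair: 498×423 mm seat, 22 mm thick, top at z = 422 mm, on four 43 mm square corner legs flush with the seat edges. A 21 mm thick backrest slab spans the full seat width, extending 317 mm above the seat top, its back face flush with the seat's +y edge. Two armrests of 33×33 mm section run along each side from the seat's front edge to the front of the backrest, top faces 193 mm above the seat top and outer faces flush with the seat's x-edges; a 33×33 mm post under the front of each armrest stands on the seat at the front corner.

The picture frame is on top of the table. The chair is on the floor beside the table on its −y side.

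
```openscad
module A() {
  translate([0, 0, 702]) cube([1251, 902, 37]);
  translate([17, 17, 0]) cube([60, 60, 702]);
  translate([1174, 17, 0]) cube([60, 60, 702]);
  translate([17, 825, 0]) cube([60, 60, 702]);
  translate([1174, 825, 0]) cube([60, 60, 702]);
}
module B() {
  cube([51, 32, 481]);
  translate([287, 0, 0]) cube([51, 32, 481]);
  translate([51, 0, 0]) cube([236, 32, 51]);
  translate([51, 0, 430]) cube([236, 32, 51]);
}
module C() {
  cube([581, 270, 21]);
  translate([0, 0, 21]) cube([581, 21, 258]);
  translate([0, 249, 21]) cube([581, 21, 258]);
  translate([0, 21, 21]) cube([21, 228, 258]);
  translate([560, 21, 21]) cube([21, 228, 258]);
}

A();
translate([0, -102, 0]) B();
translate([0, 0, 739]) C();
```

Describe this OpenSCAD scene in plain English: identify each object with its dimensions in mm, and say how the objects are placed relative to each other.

A is a table with a 1251×902 mm rectangular top, 37 mm thick, top surface at z = 739 mm, supported by four 60×60 mm square legs, each inset 17 mm from the nearest pair of top edges, running from the floor.

B is a picture frame with a 236×379 mm rectangular opening (x by z) and a uniform 51 mm border on every side. Frame depth is 32 mm along y. It is built from two vertical stiles running the full outside height and two horizontal rails spanning the gap between the stiles.

C is an open storage box with external size 581×270×279 mm and wall thickness 21 mm (the base is also 21 mm thick). The base covers the whole footprint; the four walls stand on the base, with the y-facing walls full-width and the x-facing walls fitting between their inner faces.

The picture frame is on the floor beside the table on its −y side. The open box is on top of the table.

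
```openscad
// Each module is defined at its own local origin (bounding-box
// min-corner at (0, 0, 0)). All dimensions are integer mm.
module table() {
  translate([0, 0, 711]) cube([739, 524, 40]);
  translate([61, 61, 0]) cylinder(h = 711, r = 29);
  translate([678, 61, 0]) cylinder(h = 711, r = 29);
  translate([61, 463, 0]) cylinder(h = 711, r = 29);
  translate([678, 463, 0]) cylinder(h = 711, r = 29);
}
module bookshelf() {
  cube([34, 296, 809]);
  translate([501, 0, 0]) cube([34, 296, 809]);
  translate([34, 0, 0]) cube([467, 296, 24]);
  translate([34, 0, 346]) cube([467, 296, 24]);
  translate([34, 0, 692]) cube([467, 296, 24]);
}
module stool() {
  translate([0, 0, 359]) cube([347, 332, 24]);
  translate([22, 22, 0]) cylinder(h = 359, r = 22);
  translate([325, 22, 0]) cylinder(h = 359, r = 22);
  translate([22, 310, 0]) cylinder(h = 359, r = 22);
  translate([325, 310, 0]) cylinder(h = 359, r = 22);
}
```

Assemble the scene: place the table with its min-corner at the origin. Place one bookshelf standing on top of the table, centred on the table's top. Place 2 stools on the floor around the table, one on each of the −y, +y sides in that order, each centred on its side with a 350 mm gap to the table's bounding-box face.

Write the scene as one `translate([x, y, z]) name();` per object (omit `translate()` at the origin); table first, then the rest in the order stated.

table();
translate([102, 114, 751]) bookshelf();
translate([196, -682, 0]) stool();
translate([196, 874, 0]) stool();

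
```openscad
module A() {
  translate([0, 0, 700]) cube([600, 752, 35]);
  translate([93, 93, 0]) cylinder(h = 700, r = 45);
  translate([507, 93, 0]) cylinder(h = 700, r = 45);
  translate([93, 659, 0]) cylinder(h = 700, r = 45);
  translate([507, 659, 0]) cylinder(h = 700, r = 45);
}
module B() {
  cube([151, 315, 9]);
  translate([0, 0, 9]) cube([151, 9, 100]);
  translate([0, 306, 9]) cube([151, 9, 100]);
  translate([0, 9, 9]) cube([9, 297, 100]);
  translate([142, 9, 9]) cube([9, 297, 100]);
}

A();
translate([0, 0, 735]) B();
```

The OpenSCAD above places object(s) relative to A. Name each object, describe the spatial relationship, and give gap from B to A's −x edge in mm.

A is a table. B is an open box. The open box is on top of the table. The gap from the open box to the table's −x edge is 0 mm.

The open box's min-x is at 0; the table's min-x is 0; gap = 0 mm.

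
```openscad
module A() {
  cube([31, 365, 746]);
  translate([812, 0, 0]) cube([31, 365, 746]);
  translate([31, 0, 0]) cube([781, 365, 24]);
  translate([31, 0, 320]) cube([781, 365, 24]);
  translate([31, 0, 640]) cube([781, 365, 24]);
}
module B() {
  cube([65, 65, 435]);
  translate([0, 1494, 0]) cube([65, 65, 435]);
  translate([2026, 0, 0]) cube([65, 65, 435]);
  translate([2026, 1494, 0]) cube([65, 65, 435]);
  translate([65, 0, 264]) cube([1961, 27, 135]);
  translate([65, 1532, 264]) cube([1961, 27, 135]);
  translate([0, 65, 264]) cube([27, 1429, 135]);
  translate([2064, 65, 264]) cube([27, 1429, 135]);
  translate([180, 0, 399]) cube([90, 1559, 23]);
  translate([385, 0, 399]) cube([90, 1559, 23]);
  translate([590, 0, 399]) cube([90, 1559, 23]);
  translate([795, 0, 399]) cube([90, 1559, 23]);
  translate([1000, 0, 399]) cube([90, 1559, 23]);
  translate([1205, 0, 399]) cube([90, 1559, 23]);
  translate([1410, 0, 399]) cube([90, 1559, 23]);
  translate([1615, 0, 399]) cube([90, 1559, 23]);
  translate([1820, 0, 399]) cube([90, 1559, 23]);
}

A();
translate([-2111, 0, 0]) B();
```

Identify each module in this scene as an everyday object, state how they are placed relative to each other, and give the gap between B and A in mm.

A is a bookshelf. B is a bed frame. The bed frame is on the floor beside the bookshelf on its −x side. The gap between the bed frame and the bookshelf is 20 mm.

The bed frame's nearest face is 20 mm from the bookshelf's −x face.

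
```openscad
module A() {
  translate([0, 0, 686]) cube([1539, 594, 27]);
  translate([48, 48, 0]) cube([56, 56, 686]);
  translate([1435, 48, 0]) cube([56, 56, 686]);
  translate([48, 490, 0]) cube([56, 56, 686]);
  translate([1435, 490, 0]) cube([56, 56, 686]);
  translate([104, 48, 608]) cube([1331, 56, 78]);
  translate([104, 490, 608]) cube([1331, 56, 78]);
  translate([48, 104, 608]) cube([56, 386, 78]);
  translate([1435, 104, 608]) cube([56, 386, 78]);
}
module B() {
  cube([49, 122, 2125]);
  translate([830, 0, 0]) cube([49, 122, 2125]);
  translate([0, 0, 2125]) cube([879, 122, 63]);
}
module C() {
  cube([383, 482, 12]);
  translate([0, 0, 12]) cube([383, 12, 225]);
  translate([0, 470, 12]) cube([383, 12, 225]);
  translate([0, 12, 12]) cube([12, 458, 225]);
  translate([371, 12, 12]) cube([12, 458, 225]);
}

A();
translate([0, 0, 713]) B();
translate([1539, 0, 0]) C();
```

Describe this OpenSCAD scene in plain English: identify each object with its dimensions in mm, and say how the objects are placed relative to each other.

A is a rectangular dining table. The top is 1539×594×27 mm with its upper surface at z = 713 mm. It stands on four 56×56 mm square legs, each inset 48 mm from the nearest pair of top edges, running from the floor to the underside of the top. Four apron rails, 56 mm thick and 78 mm tall, run between adjacent legs with their top edges flush with the underside of the top and their outer faces flush with the legs' outer faces.

B is a door frame. The clear opening is 781 mm wide and 2125 mm high. Two 49 mm wide jambs, 122 mm deep, stand either side of the opening from the floor to the top of the opening. A 63 mm thick head sits across the top of both jambs, spanning the full outside width of the frame.

C is an open-topped rectangular box: outside dimensions 383×482×237 mm, with a uniform wall and base thickness of 12 mm. The base is a full 383×482 slab on the floor; four walls sit on top of the base. The front and back walls (the −y and +y sides) span the full width; the two side walls fit between them.

The door frame is on top of the table. The open box is against the table's +x side, with their −y faces flush.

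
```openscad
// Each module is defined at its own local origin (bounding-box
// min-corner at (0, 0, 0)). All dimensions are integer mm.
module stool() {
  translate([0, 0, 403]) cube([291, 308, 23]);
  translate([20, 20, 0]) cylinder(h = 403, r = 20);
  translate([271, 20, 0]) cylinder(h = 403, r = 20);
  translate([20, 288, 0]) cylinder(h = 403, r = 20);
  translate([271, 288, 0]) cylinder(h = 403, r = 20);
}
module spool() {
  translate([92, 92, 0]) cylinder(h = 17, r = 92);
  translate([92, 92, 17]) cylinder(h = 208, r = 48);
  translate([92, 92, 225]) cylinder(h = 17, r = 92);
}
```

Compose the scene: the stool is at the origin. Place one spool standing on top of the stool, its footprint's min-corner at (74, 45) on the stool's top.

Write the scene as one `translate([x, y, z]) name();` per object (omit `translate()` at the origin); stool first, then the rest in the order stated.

stool();
translate([74, 45, 426]) spool();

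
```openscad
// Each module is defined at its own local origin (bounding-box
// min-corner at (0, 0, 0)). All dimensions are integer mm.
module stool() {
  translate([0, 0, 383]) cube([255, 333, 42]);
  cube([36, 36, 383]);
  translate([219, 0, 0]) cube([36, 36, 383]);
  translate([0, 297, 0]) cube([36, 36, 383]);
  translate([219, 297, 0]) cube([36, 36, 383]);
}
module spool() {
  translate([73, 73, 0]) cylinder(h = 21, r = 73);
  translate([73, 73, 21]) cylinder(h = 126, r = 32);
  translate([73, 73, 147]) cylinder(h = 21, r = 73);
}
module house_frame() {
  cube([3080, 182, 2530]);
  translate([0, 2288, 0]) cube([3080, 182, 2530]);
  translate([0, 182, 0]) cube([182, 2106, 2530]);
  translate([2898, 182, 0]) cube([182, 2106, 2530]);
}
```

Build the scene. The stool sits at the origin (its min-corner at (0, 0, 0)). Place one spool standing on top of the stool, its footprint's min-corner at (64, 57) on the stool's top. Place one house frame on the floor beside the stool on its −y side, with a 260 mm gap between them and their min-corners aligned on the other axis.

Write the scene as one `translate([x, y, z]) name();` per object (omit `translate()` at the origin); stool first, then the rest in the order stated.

stool();
translate([64, 57, 425]) spool();
translate([0, -2730, 0]) house_frame();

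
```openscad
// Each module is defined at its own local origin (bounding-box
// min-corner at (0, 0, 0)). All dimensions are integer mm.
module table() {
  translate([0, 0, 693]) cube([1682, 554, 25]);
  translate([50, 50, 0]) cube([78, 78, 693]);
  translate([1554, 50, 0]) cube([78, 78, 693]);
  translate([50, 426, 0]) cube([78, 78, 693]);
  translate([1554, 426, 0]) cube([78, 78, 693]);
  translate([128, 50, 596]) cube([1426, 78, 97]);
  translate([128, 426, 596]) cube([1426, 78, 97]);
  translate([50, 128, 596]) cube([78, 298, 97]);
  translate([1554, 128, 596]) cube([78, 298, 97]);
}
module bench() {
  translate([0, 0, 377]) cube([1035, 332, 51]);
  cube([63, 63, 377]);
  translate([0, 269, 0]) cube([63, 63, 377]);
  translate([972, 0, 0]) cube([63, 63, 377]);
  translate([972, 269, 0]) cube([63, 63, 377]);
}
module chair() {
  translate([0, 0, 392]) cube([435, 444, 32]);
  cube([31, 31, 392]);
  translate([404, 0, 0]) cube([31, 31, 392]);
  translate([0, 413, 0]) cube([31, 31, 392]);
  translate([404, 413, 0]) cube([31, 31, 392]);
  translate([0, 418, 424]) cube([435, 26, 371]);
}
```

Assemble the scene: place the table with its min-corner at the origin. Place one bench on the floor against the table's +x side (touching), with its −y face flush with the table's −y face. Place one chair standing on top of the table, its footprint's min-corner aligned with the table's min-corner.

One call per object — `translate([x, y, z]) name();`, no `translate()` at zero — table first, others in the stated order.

table();
translate([1682, 0, 0]) bench();
translate([0, 0, 718]) chair();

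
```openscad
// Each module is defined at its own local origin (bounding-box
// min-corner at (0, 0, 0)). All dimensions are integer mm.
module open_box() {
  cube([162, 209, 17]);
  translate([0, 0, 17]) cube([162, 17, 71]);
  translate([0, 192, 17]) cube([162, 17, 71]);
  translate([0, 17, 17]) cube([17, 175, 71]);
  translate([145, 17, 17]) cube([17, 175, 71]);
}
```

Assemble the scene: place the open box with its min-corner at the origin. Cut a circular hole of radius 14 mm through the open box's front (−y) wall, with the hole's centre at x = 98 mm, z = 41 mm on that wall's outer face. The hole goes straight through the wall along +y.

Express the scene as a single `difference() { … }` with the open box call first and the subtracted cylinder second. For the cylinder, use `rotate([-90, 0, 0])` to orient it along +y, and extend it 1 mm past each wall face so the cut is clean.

difference() {
  open_box();
  translate([98, -1, 41]) rotate([-90, 0, 0]) cylinder(h = 19, r = 14);
}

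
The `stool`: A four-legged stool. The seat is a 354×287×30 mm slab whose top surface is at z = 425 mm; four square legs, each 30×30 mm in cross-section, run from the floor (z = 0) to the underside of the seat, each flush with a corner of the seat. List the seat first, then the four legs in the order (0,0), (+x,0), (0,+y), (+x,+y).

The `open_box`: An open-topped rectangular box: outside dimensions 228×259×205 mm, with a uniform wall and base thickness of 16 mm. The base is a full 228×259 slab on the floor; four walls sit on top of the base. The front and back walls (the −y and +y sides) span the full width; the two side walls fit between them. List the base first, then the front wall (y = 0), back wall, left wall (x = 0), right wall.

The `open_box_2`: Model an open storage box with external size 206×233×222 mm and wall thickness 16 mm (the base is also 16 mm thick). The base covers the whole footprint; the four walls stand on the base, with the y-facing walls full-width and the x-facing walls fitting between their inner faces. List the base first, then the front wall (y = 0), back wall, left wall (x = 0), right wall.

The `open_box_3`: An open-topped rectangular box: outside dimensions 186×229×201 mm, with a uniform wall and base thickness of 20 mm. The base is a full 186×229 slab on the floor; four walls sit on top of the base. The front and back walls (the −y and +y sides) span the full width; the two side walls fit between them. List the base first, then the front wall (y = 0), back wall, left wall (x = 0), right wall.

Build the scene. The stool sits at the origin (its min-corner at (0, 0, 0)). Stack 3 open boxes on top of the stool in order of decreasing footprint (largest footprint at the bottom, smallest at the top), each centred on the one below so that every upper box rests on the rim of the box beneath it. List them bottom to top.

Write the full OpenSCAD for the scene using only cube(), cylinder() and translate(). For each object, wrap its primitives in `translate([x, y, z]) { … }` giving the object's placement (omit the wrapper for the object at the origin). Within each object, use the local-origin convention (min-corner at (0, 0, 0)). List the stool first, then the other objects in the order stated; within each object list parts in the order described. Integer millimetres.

translate([0, 0, 395]) cube([354, 287, 30]);
cube([30, 30, 395]);
translate([324, 0, 0]) cube([30, 30, 395]);
translate([0, 257, 0]) cube([30, 30, 395]);
translate([324, 257, 0]) cube([30, 30, 395]);
translate([63, 14, 425]) {
  cube([228, 259, 16]);
  translate([0, 0, 16]) cube([228, 16, 189]);
  translate([0, 243, 16]) cube([228, 16, 189]);
  translate([0, 16, 16]) cube([16, 227, 189]);
  translate([212, 16, 16]) cube([16, 227, 189]);
}
translate([74, 27, 630]) {
  cube([206, 233, 16]);
  translate([0, 0, 16]) cube([206, 16, 206]);
  translate([0, 217, 16]) cube([206, 16, 206]);
  translate([0, 16, 16]) cube([16, 201, 206]);
  translate([190, 16, 16]) cube([16, 201, 206]);
}
translate([84, 29, 852]) {
  cube([186, 229, 20]);
  translate([0, 0, 20]) cube([186, 20, 181]);
  translate([0, 209, 20]) cube([186, 20, 181]);
  translate([0, 20, 20]) cube([20, 189, 181]);
  translate([166, 20, 20]) cube([20, 189, 181]);
}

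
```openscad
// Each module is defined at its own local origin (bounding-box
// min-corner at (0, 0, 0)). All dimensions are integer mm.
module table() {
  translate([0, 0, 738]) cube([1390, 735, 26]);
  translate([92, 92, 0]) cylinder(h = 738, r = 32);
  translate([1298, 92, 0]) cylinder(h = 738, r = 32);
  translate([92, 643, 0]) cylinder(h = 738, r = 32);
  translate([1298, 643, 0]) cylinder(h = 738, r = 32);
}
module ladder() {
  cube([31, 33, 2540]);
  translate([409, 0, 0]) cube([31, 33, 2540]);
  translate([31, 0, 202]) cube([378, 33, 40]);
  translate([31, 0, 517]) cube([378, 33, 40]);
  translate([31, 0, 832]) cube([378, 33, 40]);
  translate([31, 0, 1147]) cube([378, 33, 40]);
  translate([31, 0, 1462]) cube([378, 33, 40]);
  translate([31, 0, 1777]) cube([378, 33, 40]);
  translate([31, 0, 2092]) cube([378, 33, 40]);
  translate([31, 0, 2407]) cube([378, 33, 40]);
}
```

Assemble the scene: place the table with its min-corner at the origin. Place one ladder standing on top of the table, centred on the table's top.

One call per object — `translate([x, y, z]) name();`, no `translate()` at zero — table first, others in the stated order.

table();
translate([475, 351, 764]) ladder();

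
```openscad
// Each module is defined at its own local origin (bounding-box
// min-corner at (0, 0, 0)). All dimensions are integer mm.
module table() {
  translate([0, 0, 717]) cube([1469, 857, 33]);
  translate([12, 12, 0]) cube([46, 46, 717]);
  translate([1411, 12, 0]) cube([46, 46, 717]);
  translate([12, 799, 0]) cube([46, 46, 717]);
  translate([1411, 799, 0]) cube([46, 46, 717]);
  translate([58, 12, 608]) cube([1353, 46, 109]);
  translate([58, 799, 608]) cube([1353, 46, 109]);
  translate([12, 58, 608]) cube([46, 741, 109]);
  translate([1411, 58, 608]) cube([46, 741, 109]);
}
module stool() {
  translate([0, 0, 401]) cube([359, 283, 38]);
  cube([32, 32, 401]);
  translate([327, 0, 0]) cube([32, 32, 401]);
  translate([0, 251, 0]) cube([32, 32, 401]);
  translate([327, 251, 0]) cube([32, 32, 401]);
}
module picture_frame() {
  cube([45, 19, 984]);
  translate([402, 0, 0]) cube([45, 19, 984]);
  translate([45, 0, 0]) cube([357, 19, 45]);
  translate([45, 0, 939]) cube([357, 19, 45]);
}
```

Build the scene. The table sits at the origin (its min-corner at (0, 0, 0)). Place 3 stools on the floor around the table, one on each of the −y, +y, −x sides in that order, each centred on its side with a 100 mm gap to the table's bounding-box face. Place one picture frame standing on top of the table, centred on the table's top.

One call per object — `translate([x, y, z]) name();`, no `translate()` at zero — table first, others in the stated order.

table();
translate([555, -383, 0]) stool();
translate([555, 957, 0]) stool();
translate([-459, 287, 0]) stool();
translate([511, 419, 750]) picture_frame();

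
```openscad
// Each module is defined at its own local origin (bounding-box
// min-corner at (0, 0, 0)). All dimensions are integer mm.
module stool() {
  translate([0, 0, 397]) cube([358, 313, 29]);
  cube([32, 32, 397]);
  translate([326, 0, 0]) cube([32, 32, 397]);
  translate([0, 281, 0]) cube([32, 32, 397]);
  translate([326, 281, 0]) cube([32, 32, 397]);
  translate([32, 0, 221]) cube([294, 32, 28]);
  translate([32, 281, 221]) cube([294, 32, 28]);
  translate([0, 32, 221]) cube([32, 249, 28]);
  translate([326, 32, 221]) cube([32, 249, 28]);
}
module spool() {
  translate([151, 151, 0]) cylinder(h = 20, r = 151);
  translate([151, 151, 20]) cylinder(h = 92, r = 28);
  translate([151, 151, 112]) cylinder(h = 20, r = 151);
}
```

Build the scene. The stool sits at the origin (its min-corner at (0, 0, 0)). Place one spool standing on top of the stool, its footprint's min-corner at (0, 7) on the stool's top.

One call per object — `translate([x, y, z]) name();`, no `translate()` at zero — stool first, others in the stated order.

stool();
translate([0, 7, 426]) spool();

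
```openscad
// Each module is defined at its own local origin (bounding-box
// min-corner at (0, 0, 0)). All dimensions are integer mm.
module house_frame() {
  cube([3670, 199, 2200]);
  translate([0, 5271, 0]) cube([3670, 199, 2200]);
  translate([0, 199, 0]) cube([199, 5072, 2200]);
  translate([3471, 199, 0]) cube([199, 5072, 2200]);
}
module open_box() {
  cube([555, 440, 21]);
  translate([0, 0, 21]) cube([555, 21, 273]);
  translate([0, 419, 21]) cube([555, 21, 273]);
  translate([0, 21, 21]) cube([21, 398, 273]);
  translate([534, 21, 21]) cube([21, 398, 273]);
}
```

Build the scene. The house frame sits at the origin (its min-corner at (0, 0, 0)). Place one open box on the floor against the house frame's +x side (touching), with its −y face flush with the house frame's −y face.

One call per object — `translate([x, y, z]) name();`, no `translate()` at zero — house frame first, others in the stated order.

house_frame();
translate([3670, 0, 0]) open_box();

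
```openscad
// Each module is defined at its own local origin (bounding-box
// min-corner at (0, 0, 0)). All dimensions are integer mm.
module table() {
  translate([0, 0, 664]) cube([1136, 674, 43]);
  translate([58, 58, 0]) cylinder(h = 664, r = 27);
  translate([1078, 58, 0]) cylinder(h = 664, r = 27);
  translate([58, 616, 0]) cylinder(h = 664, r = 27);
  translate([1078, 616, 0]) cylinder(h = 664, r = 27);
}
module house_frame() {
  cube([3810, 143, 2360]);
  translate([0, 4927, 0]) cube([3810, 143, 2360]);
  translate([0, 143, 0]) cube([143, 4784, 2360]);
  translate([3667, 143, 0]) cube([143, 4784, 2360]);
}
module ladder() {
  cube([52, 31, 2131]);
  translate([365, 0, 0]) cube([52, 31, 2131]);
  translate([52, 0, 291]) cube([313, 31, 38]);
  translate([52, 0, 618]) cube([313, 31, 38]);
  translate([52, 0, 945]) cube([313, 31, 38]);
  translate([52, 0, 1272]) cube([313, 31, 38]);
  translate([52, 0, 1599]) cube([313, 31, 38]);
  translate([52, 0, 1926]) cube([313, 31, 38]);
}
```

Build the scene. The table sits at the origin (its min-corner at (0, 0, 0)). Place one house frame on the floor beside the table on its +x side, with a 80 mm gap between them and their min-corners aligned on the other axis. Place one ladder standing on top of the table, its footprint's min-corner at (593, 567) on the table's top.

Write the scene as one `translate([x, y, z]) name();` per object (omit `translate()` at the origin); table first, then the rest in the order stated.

table();
translate([1216, 0, 0]) house_frame();
translate([593, 567, 707]) ladder();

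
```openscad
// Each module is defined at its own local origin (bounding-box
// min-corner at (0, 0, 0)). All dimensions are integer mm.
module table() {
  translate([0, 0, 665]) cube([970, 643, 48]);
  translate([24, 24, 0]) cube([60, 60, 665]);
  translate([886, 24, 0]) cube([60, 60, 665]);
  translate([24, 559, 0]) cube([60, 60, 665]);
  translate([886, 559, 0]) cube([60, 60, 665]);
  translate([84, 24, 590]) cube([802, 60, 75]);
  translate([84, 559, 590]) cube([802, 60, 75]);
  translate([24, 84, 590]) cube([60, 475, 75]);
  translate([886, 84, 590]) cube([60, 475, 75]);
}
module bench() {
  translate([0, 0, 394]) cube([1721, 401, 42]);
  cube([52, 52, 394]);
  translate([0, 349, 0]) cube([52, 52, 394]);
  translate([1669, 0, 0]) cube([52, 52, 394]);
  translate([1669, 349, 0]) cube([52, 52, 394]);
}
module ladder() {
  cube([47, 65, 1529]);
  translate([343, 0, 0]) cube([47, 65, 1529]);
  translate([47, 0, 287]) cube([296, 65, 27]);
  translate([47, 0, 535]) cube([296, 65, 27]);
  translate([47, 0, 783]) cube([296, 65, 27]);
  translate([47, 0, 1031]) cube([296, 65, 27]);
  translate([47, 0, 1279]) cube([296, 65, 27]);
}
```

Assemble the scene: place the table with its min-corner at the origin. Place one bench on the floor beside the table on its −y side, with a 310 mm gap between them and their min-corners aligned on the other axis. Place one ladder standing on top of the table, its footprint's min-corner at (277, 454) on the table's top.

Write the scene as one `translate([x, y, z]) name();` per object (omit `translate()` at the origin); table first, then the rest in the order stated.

table();
translate([0, -711, 0]) bench();
translate([277, 454, 713]) ladder();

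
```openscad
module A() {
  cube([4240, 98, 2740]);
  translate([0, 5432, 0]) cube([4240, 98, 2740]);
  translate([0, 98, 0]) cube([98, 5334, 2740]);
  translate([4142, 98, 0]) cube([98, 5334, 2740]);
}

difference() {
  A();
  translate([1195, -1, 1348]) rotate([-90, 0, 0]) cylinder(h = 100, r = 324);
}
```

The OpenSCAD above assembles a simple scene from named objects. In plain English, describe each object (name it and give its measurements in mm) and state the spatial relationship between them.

A is a box-shaped house frame (walls only): outside footprint 4240×5530 mm, wall height 2740 mm, wall thickness 98 mm. The two y-facing walls run the full x-width; the two x-facing walls fit between the inner faces of the y-facing walls.

The house frame has a circular hole of radius 324 mm through its front wall, centred at (x = 1195, z = 1348).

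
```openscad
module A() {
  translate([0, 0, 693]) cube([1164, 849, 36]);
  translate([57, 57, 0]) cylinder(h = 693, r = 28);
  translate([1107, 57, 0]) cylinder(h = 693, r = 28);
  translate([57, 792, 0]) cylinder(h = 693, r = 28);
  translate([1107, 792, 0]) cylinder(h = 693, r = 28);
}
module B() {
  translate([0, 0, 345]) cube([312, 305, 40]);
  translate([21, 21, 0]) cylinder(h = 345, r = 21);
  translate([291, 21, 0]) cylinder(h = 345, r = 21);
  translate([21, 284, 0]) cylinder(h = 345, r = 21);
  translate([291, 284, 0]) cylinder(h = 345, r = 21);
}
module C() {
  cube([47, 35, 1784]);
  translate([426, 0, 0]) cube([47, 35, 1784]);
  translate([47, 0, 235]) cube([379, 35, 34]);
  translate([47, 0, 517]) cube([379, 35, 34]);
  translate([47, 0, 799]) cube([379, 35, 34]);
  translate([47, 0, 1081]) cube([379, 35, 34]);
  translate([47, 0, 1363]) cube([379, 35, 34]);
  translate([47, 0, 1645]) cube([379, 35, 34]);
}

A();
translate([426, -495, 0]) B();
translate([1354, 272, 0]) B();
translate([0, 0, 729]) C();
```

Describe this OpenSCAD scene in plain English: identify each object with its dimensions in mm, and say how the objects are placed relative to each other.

A is a table: top 1164 mm (x) × 849 mm (y), 36 mm thick, upper face at z = 729 mm, on four round legs of 56 mm diameter, each leg's bounding box inset 29 mm from the nearest pair of top edges, running from z = 0 to the bottom of the top.

B is a four-legged stool. The seat is 312×305 mm, 40 mm thick, top at z = 385 mm. It stands on four round legs, each 42 mm in diameter, from z = 0 to the seat underside, each leg's axis is inset half a diameter from the nearest pair of seat edges (so the leg's bounding box is flush with the corner).

C is a wooden ladder with two side rails of 47×35 mm section and 1784 mm height, set 473 mm apart overall. Between them run 6 rectangular rungs (35 mm deep, 34 mm thick), front faces flush with the rails' −y face. The bottom of the first rung is 235 mm above the floor and each subsequent rung is 282 mm higher than the one below.

Two stools sit around the table at the −y, +x sides. The ladder is on top of the table.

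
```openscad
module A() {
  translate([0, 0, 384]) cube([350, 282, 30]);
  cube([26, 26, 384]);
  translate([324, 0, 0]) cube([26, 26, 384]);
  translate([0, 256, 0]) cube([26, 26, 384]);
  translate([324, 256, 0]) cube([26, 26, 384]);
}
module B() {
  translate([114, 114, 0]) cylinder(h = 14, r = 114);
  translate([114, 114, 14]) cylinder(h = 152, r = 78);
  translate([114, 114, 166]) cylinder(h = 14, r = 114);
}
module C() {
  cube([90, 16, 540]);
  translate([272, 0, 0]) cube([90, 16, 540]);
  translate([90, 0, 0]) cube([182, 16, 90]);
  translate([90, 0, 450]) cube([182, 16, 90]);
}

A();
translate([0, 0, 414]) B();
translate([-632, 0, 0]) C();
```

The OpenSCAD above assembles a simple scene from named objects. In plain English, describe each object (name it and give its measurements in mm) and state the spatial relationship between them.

A is a four-legged stool. The seat is 350×282 mm, 30 mm thick, top at z = 414 mm. It stands on four square legs, each 26×26 mm in cross-section, from z = 0 to the seat underside, each flush with a corner of the seat.

B is a spool: two coaxial disc flanges of radius 114 mm and thickness 14 mm, joined by a core cylinder of radius 78 mm and height 152 mm. The lower flange rests on z = 0 and the three cylinders share a vertical axis.

C is a rectangular picture frame lying in the x–z plane (depth along y). The opening is 182 mm wide (x) by 360 mm tall (z), surrounded by a border 90 mm wide on all four sides. The frame is 16 mm deep and is made of two full-height vertical stiles with two horizontal rails fitted between them.

The spool is on top of the stool. The picture frame is on the floor beside the stool on its −x side.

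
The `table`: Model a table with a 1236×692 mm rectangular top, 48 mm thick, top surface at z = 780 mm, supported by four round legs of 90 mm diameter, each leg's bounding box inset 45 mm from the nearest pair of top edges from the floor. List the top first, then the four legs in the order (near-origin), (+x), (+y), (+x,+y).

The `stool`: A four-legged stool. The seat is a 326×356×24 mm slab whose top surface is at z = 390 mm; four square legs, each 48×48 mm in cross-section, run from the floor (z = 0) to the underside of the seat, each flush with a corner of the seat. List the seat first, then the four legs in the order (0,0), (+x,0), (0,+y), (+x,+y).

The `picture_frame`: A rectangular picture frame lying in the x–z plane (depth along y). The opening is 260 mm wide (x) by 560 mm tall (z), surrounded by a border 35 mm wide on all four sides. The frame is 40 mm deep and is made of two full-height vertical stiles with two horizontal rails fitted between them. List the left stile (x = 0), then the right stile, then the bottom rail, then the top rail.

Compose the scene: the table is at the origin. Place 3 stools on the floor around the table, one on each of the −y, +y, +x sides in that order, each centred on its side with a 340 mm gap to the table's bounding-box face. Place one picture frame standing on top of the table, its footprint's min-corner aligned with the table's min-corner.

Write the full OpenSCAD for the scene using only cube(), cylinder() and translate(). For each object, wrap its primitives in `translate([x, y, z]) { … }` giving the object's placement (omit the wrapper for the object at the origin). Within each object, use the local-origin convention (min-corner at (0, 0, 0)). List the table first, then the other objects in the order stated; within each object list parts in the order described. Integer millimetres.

translate([0, 0, 732]) cube([1236, 692, 48]);
translate([90, 90, 0]) cylinder(h = 732, r = 45);
translate([1146, 90, 0]) cylinder(h = 732, r = 45);
translate([90, 602, 0]) cylinder(h = 732, r = 45);
translate([1146, 602, 0]) cylinder(h = 732, r = 45);
translate([455, -696, 0]) {
  translate([0, 0, 366]) cube([326, 356, 24]);
  cube([48, 48, 366]);
  translate([278, 0, 0]) cube([48, 48, 366]);
  translate([0, 308, 0]) cube([48, 48, 366]);
  translate([278, 308, 0]) cube([48, 48, 366]);
}
translate([455, 1032, 0]) {
  translate([0, 0, 366]) cube([326, 356, 24]);
  cube([48, 48, 366]);
  translate([278, 0, 0]) cube([48, 48, 366]);
  translate([0, 308, 0]) cube([48, 48, 366]);
  translate([278, 308, 0]) cube([48, 48, 366]);
}
translate([1576, 168, 0]) {
  translate([0, 0, 366]) cube([326, 356, 24]);
  cube([48, 48, 366]);
  translate([278, 0, 0]) cube([48, 48, 366]);
  translate([0, 308, 0]) cube([48, 48, 366]);
  translate([278, 308, 0]) cube([48, 48, 366]);
}
translate([0, 0, 780]) {
  cube([35, 40, 630]);
  translate([295, 0, 0]) cube([35, 40, 630]);
  translate([35, 0, 0]) cube([260, 40, 35]);
  translate([35, 0, 595]) cube([260, 40, 35]);
}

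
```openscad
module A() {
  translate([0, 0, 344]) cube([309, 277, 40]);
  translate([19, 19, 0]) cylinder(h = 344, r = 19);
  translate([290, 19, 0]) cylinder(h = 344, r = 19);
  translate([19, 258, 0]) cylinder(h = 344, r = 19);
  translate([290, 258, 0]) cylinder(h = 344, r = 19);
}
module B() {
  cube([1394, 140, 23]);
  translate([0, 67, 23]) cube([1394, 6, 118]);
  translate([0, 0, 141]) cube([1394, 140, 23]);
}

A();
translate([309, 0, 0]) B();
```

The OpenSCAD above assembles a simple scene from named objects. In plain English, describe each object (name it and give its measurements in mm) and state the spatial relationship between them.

A is a simple wooden stool: a rectangular seat 309 mm (x) by 277 mm (y), 40 mm thick, top face at z = 384 mm, on four round legs, each 38 mm in diameter. The legs rest on z = 0, each leg's axis is inset half a diameter from the nearest pair of seat edges (so the leg's bounding box is flush with the corner).

B is an I-beam lying along x, 1394 mm long. Overall section height 164 mm. Two flanges 140 mm wide (y) and 23 mm thick, one on the floor and one at the top; a web 6 mm thick runs between them, centred on the flange width.

The I-beam is against the stool's +x side, with their −y faces flush.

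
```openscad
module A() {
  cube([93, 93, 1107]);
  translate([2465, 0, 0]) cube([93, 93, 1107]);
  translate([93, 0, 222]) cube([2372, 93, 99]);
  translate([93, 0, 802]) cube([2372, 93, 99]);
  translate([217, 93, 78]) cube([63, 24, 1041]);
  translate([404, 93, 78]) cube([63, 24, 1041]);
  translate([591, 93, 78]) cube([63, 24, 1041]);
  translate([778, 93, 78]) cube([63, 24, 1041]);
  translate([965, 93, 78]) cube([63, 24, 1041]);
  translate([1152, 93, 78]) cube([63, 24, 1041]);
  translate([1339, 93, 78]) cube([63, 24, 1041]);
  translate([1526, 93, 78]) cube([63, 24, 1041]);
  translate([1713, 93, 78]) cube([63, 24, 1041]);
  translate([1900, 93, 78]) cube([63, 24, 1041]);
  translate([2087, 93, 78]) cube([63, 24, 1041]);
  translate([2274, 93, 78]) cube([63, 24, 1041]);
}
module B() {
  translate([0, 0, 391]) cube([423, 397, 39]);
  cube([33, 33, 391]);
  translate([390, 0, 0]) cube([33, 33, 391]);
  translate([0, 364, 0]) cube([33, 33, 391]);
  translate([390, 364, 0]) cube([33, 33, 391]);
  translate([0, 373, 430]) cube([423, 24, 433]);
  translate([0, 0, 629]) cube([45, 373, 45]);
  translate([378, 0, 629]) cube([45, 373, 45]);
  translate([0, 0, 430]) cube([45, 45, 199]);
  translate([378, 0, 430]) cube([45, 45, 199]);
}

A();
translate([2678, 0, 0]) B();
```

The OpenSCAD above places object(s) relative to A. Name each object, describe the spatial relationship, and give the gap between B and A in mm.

A is a fence section. B is a chair. The chair is on the floor beside the fence section on its +x side. The gap between the chair and the fence section is 120 mm.

The chair's nearest face is 120 mm from the fence section's +x face.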